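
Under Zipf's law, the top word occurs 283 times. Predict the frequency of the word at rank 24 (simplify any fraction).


Zipf's law: freq(rank) = f1 / rank
f1 = 283, rank = 24
freq = 283 / 24
GCD(283, 24) = 1
Simplified: 283/24

283/24


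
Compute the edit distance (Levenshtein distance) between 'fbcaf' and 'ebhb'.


Building DP table for s1='fbcaf' (len 5) and s2='ebhb' (len 4):
       e  b  h  b
    0  1  2  3  4
  f 1  1  2  3  4
  b 2  2  1  2  3
  c 3  3  2  2  3
  a 4  4  3  3  3
  f 5  5  4  4  4
Edit distance = dp[5][4] = 4

4


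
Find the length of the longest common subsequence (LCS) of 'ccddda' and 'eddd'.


DP table for LCS of 'ccddda' and 'eddd':
       e  d  d  d
    0  0  0  0  0
  c 0  0  0  0  0
  c 0  0  0  0  0
  d 0  0  1  1  1
  d 0  0  1  2  2
  d 0  0  1  2  3
  a 0  0  1  2  3
LCS: 'ddd'
LCS length = 3

3


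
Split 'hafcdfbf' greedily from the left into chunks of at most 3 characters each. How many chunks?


'hafcdfbf' has 8 characters.
Chunking with max size 3:
  Chunk 1: 'haf' (positions 0-2)
  Chunk 2: 'cdf' (positions 3-5)
  Chunk 3: 'bf' (positions 6-7)
Total chunks: ceil(8 / 3) = 3

3


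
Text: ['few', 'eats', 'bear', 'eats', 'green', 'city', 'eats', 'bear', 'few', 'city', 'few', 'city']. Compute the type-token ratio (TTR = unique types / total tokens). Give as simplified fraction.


Tokens: 12
Unique types: ('bear', 'city', 'eats', 'few', 'green') = 5
TTR = 5/12
Already in lowest terms.

5/12


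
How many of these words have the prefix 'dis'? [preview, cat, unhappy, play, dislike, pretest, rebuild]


Checking each word for prefix 'dis':
  'preview' -> no (count: 0)
  'cat' -> no (count: 0)
  'unhappy' -> no (count: 0)
  'play' -> no (count: 0)
  'dislike' -> YES, starts with 'dis' (count: 1)
  'pretest' -> no (count: 1)
  'rebuild' -> no (count: 1)
Total with prefix 'dis': 1

1


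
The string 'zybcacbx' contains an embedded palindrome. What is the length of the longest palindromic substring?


Scanning 'zybcacbx' for palindromic substrings.
Substring at positions 2-6: 'bcacb'.
Check: reverse('bcacb') = 'bcacb' -> palindrome confirmed.
Neighbouring characters ('y' / 'x') break symmetry, so it cannot extend further.
No longer palindromic substring exists; longest length = 5

5


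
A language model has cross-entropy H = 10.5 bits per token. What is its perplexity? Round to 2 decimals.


Perplexity formula: PP = 2^H
H = 10.5
PP = 2^10.5
Decompose: 2^10.5 = 2^10 * 2^0.5 = 2^10 * sqrt(2)
2^10 = 1024, sqrt(2) ~ 1.4142136
PP ~ 1024 * 1.4142136 = 1448.1547264
Rounded to 2 decimals: 1448.15

1448.15


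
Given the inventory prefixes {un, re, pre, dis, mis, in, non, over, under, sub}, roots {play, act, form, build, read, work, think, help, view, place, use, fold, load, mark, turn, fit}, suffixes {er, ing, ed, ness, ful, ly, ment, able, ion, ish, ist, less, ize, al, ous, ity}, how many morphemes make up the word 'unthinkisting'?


Segmenting 'unthinkisting' against the inventory:
  'un' -> prefix (morpheme 1)
  'think' -> root (morpheme 2)
  'ist' -> suffix (morpheme 3)
  'ing' -> suffix (morpheme 4)
Total morphemes: 4

4


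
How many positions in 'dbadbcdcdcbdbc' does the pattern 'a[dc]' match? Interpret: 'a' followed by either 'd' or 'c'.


Pattern: a[dc] means 'a' followed by either 'd' or 'c'.
Scanning 'dbadbcdcdcbdbc' position-by-position:
  Pos 0: window 'db' -> no
  Pos 1: window 'ba' -> no
  Pos 2: window 'ad' -> MATCH
  Pos 3: window 'db' -> no
  Pos 4: window 'bc' -> no
  Pos 5: window 'cd' -> no
  Pos 6: window 'dc' -> no
  Pos 7: window 'cd' -> no
  Pos 8: window 'dc' -> no
  Pos 9: window 'cb' -> no
  Pos 10: window 'bd' -> no
  Pos 11: window 'db' -> no
  Pos 12: window 'bc' -> no
  Pos 13: window 'c' -> no
Total matches: 1

1


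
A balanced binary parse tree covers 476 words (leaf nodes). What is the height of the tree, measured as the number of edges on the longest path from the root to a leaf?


In a balanced binary tree with n leaves the deepest leaf is ceil(log2(n)) edges below the root.
log2(476) = 8.8948
ceil(8.8948) = 9
height (edges) = 9

9


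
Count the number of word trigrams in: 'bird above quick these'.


Word trigrams from [4] words:
  Trigram 1: (bird above quick)
  Trigram 2: (above quick these)
Total word trigrams: 4 - 2 = 2

2


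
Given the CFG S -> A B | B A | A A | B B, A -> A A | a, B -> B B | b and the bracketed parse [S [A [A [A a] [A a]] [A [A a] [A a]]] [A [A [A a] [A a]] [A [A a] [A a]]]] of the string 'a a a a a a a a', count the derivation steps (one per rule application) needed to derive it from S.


Every bracketed nonterminal node [X ...] in the tree is produced by exactly one rule application.
Reading the tree off as a leftmost derivation:
  Step 1: S  =>  A A   (applied S -> A A)
  Step 2: A A  =>  A A A   (applied A -> A A)
  Step 3: A A A  =>  A A A A   (applied A -> A A)
  Step 4: A A A A  =>  a A A A   (applied A -> a)
  Step 5: a A A A  =>  a a A A   (applied A -> a)
  Step 6: a a A A  =>  a a A A A   (applied A -> A A)
  Step 7: a a A A A  =>  a a a A A   (applied A -> a)
  Step 8: a a a A A  =>  a a a a A   (applied A -> a)
  Step 9: a a a a A  =>  a a a a A A   (applied A -> A A)
  Step 10: a a a a A A  =>  a a a a A A A   (applied A -> A A)
  Step 11: a a a a A A A  =>  a a a a a A A   (applied A -> a)
  Step 12: a a a a a A A  =>  a a a a a a A   (applied A -> a)
  Step 13: a a a a a a A  =>  a a a a a a A A   (applied A -> A A)
  Step 14: a a a a a a A A  =>  a a a a a a a A   (applied A -> a)
  Step 15: a a a a a a a A  =>  a a a a a a a a   (applied A -> a)
Final yield: a a a a a a a a
Total rewrite steps: 15

15


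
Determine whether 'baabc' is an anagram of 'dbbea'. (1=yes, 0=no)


Sort characters of 'baabc': 'aabbc'
Sort characters of 'dbbea': 'abbde'
Sorted forms differ -> they are NOT anagrams
Result: 0

0


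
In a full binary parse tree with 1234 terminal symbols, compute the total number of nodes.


Leaf nodes (terminals): 1234
Internal nodes = n - 1 = 1234 - 1 = 1233
Total = leaves + internal = 1234 + 1233 = 2467

2467


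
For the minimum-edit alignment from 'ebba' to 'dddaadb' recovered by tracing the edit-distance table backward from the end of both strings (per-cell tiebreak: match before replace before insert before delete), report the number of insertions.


Edit distance = 6. Backtracking from cell (4, 7) with preference match > replace > insert > delete,
then listing the resulting alignment 'ebba' -> 'dddaadb' left to right:
  Step 1: insert 'd' [insertion #1]
  Step 2: replace e->d
  Step 3: replace b->d
  Step 4: replace b->a
  Step 5: keep 'a'
  Step 6: insert 'd' [insertion #2]
  Step 7: insert 'b' [insertion #3]
Total insertions: 3

3


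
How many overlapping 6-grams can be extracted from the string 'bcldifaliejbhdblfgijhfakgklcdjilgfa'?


String 'bcldifaliejbhdblfgijhfakgklcdjilgfa' has length L = 35.
Number of overlapping n-grams = L - n + 1
Substituting: 35 - 6 + 1 = 30

30


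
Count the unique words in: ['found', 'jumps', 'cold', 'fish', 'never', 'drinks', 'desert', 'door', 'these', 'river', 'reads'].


Listing all tokens and tracking unique types:
  Token 1: 'found' -> NEW (unique so far: 1)
  Token 2: 'jumps' -> NEW (unique so far: 2)
  Token 3: 'cold' -> NEW (unique so far: 3)
  Token 4: 'fish' -> NEW (unique so far: 4)
  Token 5: 'never' -> NEW (unique so far: 5)
  Token 6: 'drinks' -> NEW (unique so far: 6)
  Token 7: 'desert' -> NEW (unique so far: 7)
  Token 8: 'door' -> NEW (unique so far: 8)
  Token 9: 'these' -> NEW (unique so far: 9)
  Token 10: 'river' -> NEW (unique so far: 10)
  Token 11: 'reads' -> NEW (unique so far: 11)
Unique types: ('cold', 'desert', 'door', 'drinks', 'fish', 'found', 'jumps', 'never', 'reads', 'river', 'these')
Vocabulary size: 11

11


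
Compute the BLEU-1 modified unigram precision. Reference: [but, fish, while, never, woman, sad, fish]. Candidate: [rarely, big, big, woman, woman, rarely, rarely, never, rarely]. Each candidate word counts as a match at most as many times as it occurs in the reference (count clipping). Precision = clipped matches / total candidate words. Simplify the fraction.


Reference word counts: {'but': 1, 'fish': 2, 'never': 1, 'sad': 1, 'while': 1, 'woman': 1}
Checking each candidate word (with clipping):
  'rarely' -> not in reference -> no match (matches: 0)
  'big' -> not in reference -> no match (matches: 0)
  'big' -> not in reference -> no match (matches: 0)
  'woman' -> in reference (ref count 1, used 1/1) -> match (matches: 1)
  'woman' -> ref count 1 already used up (1/1) -> clipped, no match (matches: 1)
  'rarely' -> not in reference -> no match (matches: 1)
  'rarely' -> not in reference -> no match (matches: 1)
  'never' -> in reference (ref count 1, used 1/1) -> match (matches: 2)
  'rarely' -> not in reference -> no match (matches: 2)
Clipped matches: 2, Candidate length: 9
Precision = 2/9

2/9


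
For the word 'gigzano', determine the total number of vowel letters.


Scanning each character of 'gigzano':
  Position 1: 'g' -> consonant (running count: 0)
  Position 2: 'i' -> vowel (running count: 1)
  Position 3: 'g' -> consonant (running count: 1)
  Position 4: 'z' -> consonant (running count: 1)
  Position 5: 'a' -> vowel (running count: 2)
  Position 6: 'n' -> consonant (running count: 2)
  Position 7: 'o' -> vowel (running count: 3)
Total vowels: 3

3


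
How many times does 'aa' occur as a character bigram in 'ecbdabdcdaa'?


Scanning 'ecbdabdcdaa' for bigram 'aa':
  Position 0: 'ec' -> no
  Position 1: 'cb' -> no
  Position 2: 'bd' -> no
  Position 3: 'da' -> no
  Position 4: 'ab' -> no
  Position 5: 'bd' -> no
  Position 6: 'dc' -> no
  Position 7: 'cd' -> no
  Position 8: 'da' -> no
  Position 9: 'aa' -> MATCH
Total matches: 1

1


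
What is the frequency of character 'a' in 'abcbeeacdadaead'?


Scanning 'abcbeeacdadaead' for 'a':
  Position 0: 'a' -> MATCH (count: 1)
  Position 6: 'a' -> MATCH (count: 2)
  Position 9: 'a' -> MATCH (count: 3)
  Position 11: 'a' -> MATCH (count: 4)
  Position 13: 'a' -> MATCH (count: 5)
Total occurrences of 'a': 5

5


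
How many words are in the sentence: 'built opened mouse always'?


Counting words by splitting on spaces:
  Word 1: 'built'
  Word 2: 'opened'
  Word 3: 'mouse'
  Word 4: 'always'
Total words: 4

4


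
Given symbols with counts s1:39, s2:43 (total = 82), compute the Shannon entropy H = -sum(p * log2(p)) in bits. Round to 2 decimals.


Computing entropy H = -sum(p_i * log2(p_i)):
  s1: p = 39/82 = 0.4756, -p*log2(p) = 0.5099
  s2: p = 43/82 = 0.5244, -p*log2(p) = 0.4884
H = sum of terms = 0.9983
Rounded to 2 decimals: 1.00

1.00


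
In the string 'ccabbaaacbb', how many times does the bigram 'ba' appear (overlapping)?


Scanning 'ccabbaaacbb' for bigram 'ba':
  Position 0: 'cc' -> no
  Position 1: 'ca' -> no
  Position 2: 'ab' -> no
  Position 3: 'bb' -> no
  Position 4: 'ba' -> MATCH
  Position 5: 'aa' -> no
  Position 6: 'aa' -> no
  Position 7: 'ac' -> no
  Position 8: 'cb' -> no
  Position 9: 'bb' -> no
Total matches: 1

1


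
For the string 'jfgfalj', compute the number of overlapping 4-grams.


String 'jfgfalj' has length L = 7.
Number of overlapping n-grams = L - n + 1
Substituting: 7 - 4 + 1 = 4

4


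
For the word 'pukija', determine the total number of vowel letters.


Scanning each character of 'pukija':
  Position 1: 'p' -> consonant (running count: 0)
  Position 2: 'u' -> vowel (running count: 1)
  Position 3: 'k' -> consonant (running count: 1)
  Position 4: 'i' -> vowel (running count: 2)
  Position 5: 'j' -> consonant (running count: 2)
  Position 6: 'a' -> vowel (running count: 3)
Total vowels: 3

3


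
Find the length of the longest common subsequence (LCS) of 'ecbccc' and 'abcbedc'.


DP table for LCS of 'ecbccc' and 'abcbedc':
       a  b  c  b  e  d  c
    0  0  0  0  0  0  0  0
  e 0  0  0  0  0  1  1  1
  c 0  0  0  1  1  1  1  2
  b 0  0  1  1  2  2  2  2
  c 0  0  1  2  2  2  2  3
  c 0  0  1  2  2  2  2  3
  c 0  0  1  2  2  2  2  3
LCS: 'cbc'
LCS length = 3

3


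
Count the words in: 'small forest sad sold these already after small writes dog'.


Counting words by splitting on spaces:
  Word 1: 'small'
  Word 2: 'forest'
  Word 3: 'sad'
  Word 4: 'sold'
  Word 5: 'these'
  Word 6: 'already'
  Word 7: 'after'
  Word 8: 'small'
  Word 9: 'writes'
  Word 10: 'dog'
Total words: 10

10


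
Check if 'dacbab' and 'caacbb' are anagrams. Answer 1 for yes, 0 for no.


Sort characters of 'dacbab': 'aabbcd'
Sort characters of 'caacbb': 'aabbcc'
Sorted forms differ -> they are NOT anagrams
Result: 0

0


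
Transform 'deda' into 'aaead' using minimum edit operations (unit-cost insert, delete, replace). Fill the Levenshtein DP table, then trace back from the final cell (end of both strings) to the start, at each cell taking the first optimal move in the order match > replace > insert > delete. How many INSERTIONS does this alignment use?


Edit distance = 4. Backtracking from cell (4, 5) with preference match > replace > insert > delete,
then listing the resulting alignment 'deda' -> 'aaead' left to right:
  Step 1: insert 'a' [insertion #1]
  Step 2: replace d->a
  Step 3: keep 'e'
  Step 4: replace d->a
  Step 5: replace a->d
Total insertions: 1

1


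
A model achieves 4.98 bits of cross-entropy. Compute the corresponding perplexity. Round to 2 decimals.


Perplexity formula: PP = 2^H
H = 4.98
PP = 2^4.98
Decompose: 2^4.98 = 2^4 * 2^0.98
2^4 = 16, 2^0.98 ~ 1.9724654
PP ~ 16 * 1.9724654 = 31.5594464
Rounded to 2 decimals: 31.56

31.56


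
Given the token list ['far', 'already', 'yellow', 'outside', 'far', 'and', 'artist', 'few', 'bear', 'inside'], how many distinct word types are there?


Listing all tokens and tracking unique types:
  Token 1: 'far' -> NEW (unique so far: 1)
  Token 2: 'already' -> NEW (unique so far: 2)
  Token 3: 'yellow' -> NEW (unique so far: 3)
  Token 4: 'outside' -> NEW (unique so far: 4)
  Token 5: 'far' -> duplicate (unique so far: 4)
  Token 6: 'and' -> NEW (unique so far: 5)
  Token 7: 'artist' -> NEW (unique so far: 6)
  Token 8: 'few' -> NEW (unique so far: 7)
  Token 9: 'bear' -> NEW (unique so far: 8)
  Token 10: 'inside' -> NEW (unique so far: 9)
Unique types: ('already', 'and', 'artist', 'bear', 'far', 'few', 'inside', 'outside', 'yellow')
Vocabulary size: 9

9


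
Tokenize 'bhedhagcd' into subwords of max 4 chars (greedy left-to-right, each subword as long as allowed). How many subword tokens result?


'bhedhagcd' has 9 characters.
Chunking with max size 4:
  Chunk 1: 'bhed' (positions 0-3)
  Chunk 2: 'hagc' (positions 4-7)
  Chunk 3: 'd' (positions 8-8)
Total chunks: ceil(9 / 4) = 3

3


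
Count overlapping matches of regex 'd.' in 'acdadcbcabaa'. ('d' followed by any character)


Pattern: d. means 'd' followed by any character.
Scanning 'acdadcbcabaa' position-by-position:
  Pos 0: window 'ac' -> no
  Pos 1: window 'cd' -> no
  Pos 2: window 'da' -> MATCH
  Pos 3: window 'ad' -> no
  Pos 4: window 'dc' -> MATCH
  Pos 5: window 'cb' -> no
  Pos 6: window 'bc' -> no
  Pos 7: window 'ca' -> no
  Pos 8: window 'ab' -> no
  Pos 9: window 'ba' -> no
  Pos 10: window 'aa' -> no
  Pos 11: window 'a' -> no
Total matches: 2

2


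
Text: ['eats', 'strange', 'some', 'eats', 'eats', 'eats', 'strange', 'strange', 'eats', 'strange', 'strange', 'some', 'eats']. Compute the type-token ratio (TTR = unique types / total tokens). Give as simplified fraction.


Tokens: 13
Unique types: ('eats', 'some', 'strange') = 3
TTR = 3/13
Already in lowest terms.

3/13


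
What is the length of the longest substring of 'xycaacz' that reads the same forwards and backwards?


Scanning 'xycaacz' for palindromic substrings.
Substring at positions 2-5: 'caac'.
Check: reverse('caac') = 'caac' -> palindrome confirmed.
Neighbouring characters ('y' / 'z') break symmetry, so it cannot extend further.
No longer palindromic substring exists; longest length = 4

4


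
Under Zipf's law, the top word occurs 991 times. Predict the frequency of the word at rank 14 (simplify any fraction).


Zipf's law: freq(rank) = f1 / rank
f1 = 991, rank = 14
freq = 991 / 14
GCD(991, 14) = 1
Simplified: 991/14

991/14


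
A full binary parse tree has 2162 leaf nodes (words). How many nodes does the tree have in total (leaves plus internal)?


Leaf nodes (terminals): 2162
Internal nodes = n - 1 = 2162 - 1 = 2161
Total = leaves + internal = 2162 + 2161 = 4323

4323


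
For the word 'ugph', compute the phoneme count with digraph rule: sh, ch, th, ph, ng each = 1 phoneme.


Parsing 'ugph' greedily, digraphs first:
  'u' -> vowel phoneme (phonemes so far: 1)
  'g' -> consonant phoneme (phonemes so far: 2)
  'ph' -> digraph (1 consonant phoneme) (phonemes so far: 3)
Total phonemes: 3

3


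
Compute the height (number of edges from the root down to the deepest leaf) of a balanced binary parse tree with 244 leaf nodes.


In a balanced binary tree with n leaves the deepest leaf is ceil(log2(n)) edges below the root.
log2(244) = 7.9307
ceil(7.9307) = 8
height (edges) = 8

8


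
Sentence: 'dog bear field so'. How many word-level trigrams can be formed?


Word trigrams from [4] words:
  Trigram 1: (dog bear field)
  Trigram 2: (bear field so)
Total word trigrams: 4 - 2 = 2

2


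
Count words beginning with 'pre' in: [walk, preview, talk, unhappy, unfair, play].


Checking each word for prefix 'pre':
  'walk' -> no (count: 0)
  'preview' -> YES, starts with 'pre' (count: 1)
  'talk' -> no (count: 1)
  'unhappy' -> no (count: 1)
  'unfair' -> no (count: 1)
  'play' -> no (count: 1)
Total with prefix 'pre': 1

1


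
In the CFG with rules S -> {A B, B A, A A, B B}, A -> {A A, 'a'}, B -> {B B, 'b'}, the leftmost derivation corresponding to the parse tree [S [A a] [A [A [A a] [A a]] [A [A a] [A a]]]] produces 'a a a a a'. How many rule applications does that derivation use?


Every bracketed nonterminal node [X ...] in the tree is produced by exactly one rule application.
Reading the tree off as a leftmost derivation:
  Step 1: S  =>  A A   (applied S -> A A)
  Step 2: A A  =>  a A   (applied A -> a)
  Step 3: a A  =>  a A A   (applied A -> A A)
  Step 4: a A A  =>  a A A A   (applied A -> A A)
  Step 5: a A A A  =>  a a A A   (applied A -> a)
  Step 6: a a A A  =>  a a a A   (applied A -> a)
  Step 7: a a a A  =>  a a a A A   (applied A -> A A)
  Step 8: a a a A A  =>  a a a a A   (applied A -> a)
  Step 9: a a a a A  =>  a a a a a   (applied A -> a)
Final yield: a a a a a
Total rewrite steps: 9

9


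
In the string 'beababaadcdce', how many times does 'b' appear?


Scanning 'beababaadcdce' for 'b':
  Position 0: 'b' -> MATCH (count: 1)
  Position 3: 'b' -> MATCH (count: 2)
  Position 5: 'b' -> MATCH (count: 3)
Total occurrences of 'b': 3

3


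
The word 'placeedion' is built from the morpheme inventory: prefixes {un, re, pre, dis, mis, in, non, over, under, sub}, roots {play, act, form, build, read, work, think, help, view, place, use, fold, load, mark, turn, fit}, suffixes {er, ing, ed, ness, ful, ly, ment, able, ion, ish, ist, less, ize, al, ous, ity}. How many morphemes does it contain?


Segmenting 'placeedion' against the inventory:
  'place' -> root (morpheme 1)
  'ed' -> suffix (morpheme 2)
  'ion' -> suffix (morpheme 3)
Total morphemes: 3

3


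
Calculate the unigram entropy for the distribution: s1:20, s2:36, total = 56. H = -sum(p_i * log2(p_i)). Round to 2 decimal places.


Computing entropy H = -sum(p_i * log2(p_i)):
  s1: p = 20/56 = 0.3571, -p*log2(p) = 0.5305
  s2: p = 36/56 = 0.6429, -p*log2(p) = 0.4098
H = sum of terms = 0.9403
Rounded to 2 decimals: 0.94

0.94


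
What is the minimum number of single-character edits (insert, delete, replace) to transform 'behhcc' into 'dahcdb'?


Building DP table for s1='behhcc' (len 6) and s2='dahcdb' (len 6):
       d  a  h  c  d  b
    0  1  2  3  4  5  6
  b 1  1  2  3  4  5  5
  e 2  2  2  3  4  5  6
  h 3  3  3  2  3  4  5
  h 4  4  4  3  3  4  5
  c 5  5  5  4  3  4  5
  c 6  6  6  5  4  4  5
Edit distance = dp[6][6] = 5

5


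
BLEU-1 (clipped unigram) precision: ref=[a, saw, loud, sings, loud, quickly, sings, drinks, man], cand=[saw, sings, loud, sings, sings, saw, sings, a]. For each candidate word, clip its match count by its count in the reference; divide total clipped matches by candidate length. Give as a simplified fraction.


Reference word counts: {'a': 1, 'drinks': 1, 'loud': 2, 'man': 1, 'quickly': 1, 'saw': 1, 'sings': 2}
Checking each candidate word (with clipping):
  'saw' -> in reference (ref count 1, used 1/1) -> match (matches: 1)
  'sings' -> in reference (ref count 2, used 1/2) -> match (matches: 2)
  'loud' -> in reference (ref count 2, used 1/2) -> match (matches: 3)
  'sings' -> in reference (ref count 2, used 2/2) -> match (matches: 4)
  'sings' -> ref count 2 already used up (2/2) -> clipped, no match (matches: 4)
  'saw' -> ref count 1 already used up (1/1) -> clipped, no match (matches: 4)
  'sings' -> ref count 2 already used up (2/2) -> clipped, no match (matches: 4)
  'a' -> in reference (ref count 1, used 1/1) -> match (matches: 5)
Clipped matches: 5, Candidate length: 8
Precision = 5/8

5/8


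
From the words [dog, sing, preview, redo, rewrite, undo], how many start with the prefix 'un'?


Checking each word for prefix 'un':
  'dog' -> no (count: 0)
  'sing' -> no (count: 0)
  'preview' -> no (count: 0)
  'redo' -> no (count: 0)
  'rewrite' -> no (count: 0)
  'undo' -> YES, starts with 'un' (count: 1)
Total with prefix 'un': 1

1


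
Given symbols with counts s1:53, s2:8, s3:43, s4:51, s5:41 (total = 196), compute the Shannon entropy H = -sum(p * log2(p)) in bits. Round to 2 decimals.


Computing entropy H = -sum(p_i * log2(p_i)):
  s1: p = 53/196 = 0.2704, -p*log2(p) = 0.5102
  s2: p = 8/196 = 0.0408, -p*log2(p) = 0.1884
  s3: p = 43/196 = 0.2194, -p*log2(p) = 0.4801
  s4: p = 51/196 = 0.2602, -p*log2(p) = 0.5054
  s5: p = 41/196 = 0.2092, -p*log2(p) = 0.4722
H = sum of terms = 2.1563
Rounded to 2 decimals: 2.16

2.16


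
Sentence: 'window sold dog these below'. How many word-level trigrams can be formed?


Word trigrams from [5] words:
  Trigram 1: (window sold dog)
  Trigram 2: (sold dog these)
  Trigram 3: (dog these below)
Total word trigrams: 5 - 2 = 3

3


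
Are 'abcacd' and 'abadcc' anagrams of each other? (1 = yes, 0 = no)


Sort characters of 'abcacd': 'aabccd'
Sort characters of 'abadcc': 'aabccd'
Sorted forms match -> they ARE anagrams
Result: 1

1


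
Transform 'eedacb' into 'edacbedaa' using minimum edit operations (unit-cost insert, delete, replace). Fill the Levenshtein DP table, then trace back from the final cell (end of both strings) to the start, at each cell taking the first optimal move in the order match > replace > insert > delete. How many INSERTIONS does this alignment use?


Edit distance = 5. Backtracking from cell (6, 9) with preference match > replace > insert > delete,
then listing the resulting alignment 'eedacb' -> 'edacbedaa' left to right:
  Step 1: delete 'e'
  Step 2: keep 'e'
  Step 3: keep 'd'
  Step 4: keep 'a'
  Step 5: keep 'c'
  Step 6: keep 'b'
  Step 7: insert 'e' [insertion #1]
  Step 8: insert 'd' [insertion #2]
  Step 9: insert 'a' [insertion #3]
  Step 10: insert 'a' [insertion #4]
Total insertions: 4

4


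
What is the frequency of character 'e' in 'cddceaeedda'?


Scanning 'cddceaeedda' for 'e':
  Position 4: 'e' -> MATCH (count: 1)
  Position 6: 'e' -> MATCH (count: 2)
  Position 7: 'e' -> MATCH (count: 3)
Total occurrences of 'e': 3

3


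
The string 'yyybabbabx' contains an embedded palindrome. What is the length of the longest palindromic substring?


Scanning 'yyybabbabx' for palindromic substrings.
Substring at positions 3-8: 'babbab'.
Check: reverse('babbab') = 'babbab' -> palindrome confirmed.
Neighbouring characters ('y' / 'x') break symmetry, so it cannot extend further.
No longer palindromic substring exists; longest length = 6

6


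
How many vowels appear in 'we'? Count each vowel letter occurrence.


Scanning each character of 'we':
  Position 1: 'w' -> consonant (running count: 0)
  Position 2: 'e' -> vowel (running count: 1)
Total vowels: 1

1


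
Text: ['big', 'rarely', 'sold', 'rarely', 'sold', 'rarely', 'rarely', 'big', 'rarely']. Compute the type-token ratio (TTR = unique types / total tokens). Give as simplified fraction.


Tokens: 9
Unique types: ('big', 'rarely', 'sold') = 3
TTR = 3/9
Simplify: divide both by 3 -> 1/3
TTR = 1/3

1/3


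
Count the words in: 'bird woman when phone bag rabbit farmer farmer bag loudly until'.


Counting words by splitting on spaces:
  Word 1: 'bird'
  Word 2: 'woman'
  Word 3: 'when'
  Word 4: 'phone'
  Word 5: 'bag'
  Word 6: 'rabbit'
  Word 7: 'farmer'
  Word 8: 'farmer'
  Word 9: 'bag'
  Word 10: 'loudly'
  Word 11: 'until'
Total words: 11

11


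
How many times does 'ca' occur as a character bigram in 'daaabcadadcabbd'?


Scanning 'daaabcadadcabbd' for bigram 'ca':
  Position 0: 'da' -> no
  Position 1: 'aa' -> no
  Position 2: 'aa' -> no
  Position 3: 'ab' -> no
  Position 4: 'bc' -> no
  Position 5: 'ca' -> MATCH
  Position 6: 'ad' -> no
  Position 7: 'da' -> no
  Position 8: 'ad' -> no
  Position 9: 'dc' -> no
  Position 10: 'ca' -> MATCH
  Position 11: 'ab' -> no
  Position 12: 'bb' -> no
  Position 13: 'bd' -> no
Total matches: 2

2


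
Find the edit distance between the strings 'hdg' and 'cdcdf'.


Building DP table for s1='hdg' (len 3) and s2='cdcdf' (len 5):
       c  d  c  d  f
    0  1  2  3  4  5
  h 1  1  2  3  4  5
  d 2  2  1  2  3  4
  g 3  3  2  2  3  4
Edit distance = dp[3][5] = 4

4


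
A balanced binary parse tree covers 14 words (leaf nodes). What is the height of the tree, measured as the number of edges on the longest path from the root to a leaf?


In a balanced binary tree with n leaves the deepest leaf is ceil(log2(n)) edges below the root.
log2(14) = 3.8074
ceil(3.8074) = 4
height (edges) = 4

4


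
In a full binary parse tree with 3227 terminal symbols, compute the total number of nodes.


Leaf nodes (terminals): 3227
Internal nodes = n - 1 = 3227 - 1 = 3226
Total = leaves + internal = 3227 + 3226 = 6453

6453


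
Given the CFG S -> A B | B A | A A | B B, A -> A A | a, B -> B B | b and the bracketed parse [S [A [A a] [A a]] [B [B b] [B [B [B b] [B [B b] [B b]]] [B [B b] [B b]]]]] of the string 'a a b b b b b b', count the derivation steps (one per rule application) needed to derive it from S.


Every bracketed nonterminal node [X ...] in the tree is produced by exactly one rule application.
Reading the tree off as a leftmost derivation:
  Step 1: S  =>  A B   (applied S -> A B)
  Step 2: A B  =>  A A B   (applied A -> A A)
  Step 3: A A B  =>  a A B   (applied A -> a)
  Step 4: a A B  =>  a a B   (applied A -> a)
  Step 5: a a B  =>  a a B B   (applied B -> B B)
  Step 6: a a B B  =>  a a b B   (applied B -> b)
  Step 7: a a b B  =>  a a b B B   (applied B -> B B)
  Step 8: a a b B B  =>  a a b B B B   (applied B -> B B)
  Step 9: a a b B B B  =>  a a b b B B   (applied B -> b)
  Step 10: a a b b B B  =>  a a b b B B B   (applied B -> B B)
  Step 11: a a b b B B B  =>  a a b b b B B   (applied B -> b)
  Step 12: a a b b b B B  =>  a a b b b b B   (applied B -> b)
  Step 13: a a b b b b B  =>  a a b b b b B B   (applied B -> B B)
  Step 14: a a b b b b B B  =>  a a b b b b b B   (applied B -> b)
  Step 15: a a b b b b b B  =>  a a b b b b b b   (applied B -> b)
Final yield: a a b b b b b b
Total rewrite steps: 15

15


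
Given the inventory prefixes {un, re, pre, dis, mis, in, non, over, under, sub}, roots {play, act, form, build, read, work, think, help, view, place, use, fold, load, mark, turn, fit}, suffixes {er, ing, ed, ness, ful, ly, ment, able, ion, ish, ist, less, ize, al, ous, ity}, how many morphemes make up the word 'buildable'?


Segmenting 'buildable' against the inventory:
  'build' -> root (morpheme 1)
  'able' -> suffix (morpheme 2)
Total morphemes: 2

2


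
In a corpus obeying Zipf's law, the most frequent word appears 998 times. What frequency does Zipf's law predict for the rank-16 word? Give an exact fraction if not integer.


Zipf's law: freq(rank) = f1 / rank
f1 = 998, rank = 16
freq = 998 / 16
GCD(998, 16) = 2
Simplified: 499/8

499/8


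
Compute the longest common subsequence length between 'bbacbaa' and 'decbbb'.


DP table for LCS of 'bbacbaa' and 'decbbb':
       d  e  c  b  b  b
    0  0  0  0  0  0  0
  b 0  0  0  0  1  1  1
  b 0  0  0  0  1  2  2
  a 0  0  0  0  1  2  2
  c 0  0  0  1  1  2  2
  b 0  0  0  1  2  2  3
  a 0  0  0  1  2  2  3
  a 0  0  0  1  2  2  3
LCS: 'bbb'
LCS length = 3

3


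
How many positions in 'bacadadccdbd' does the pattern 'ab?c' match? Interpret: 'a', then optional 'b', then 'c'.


Pattern: ab?c means 'a', then optional 'b', then 'c'.
Scanning 'bacadadccdbd' position-by-position:
  Pos 0: window 'bac' -> no
  Pos 1: window 'aca' -> MATCH
  Pos 2: window 'cad' -> no
  Pos 3: window 'ada' -> no
  Pos 4: window 'dad' -> no
  Pos 5: window 'adc' -> no
  Pos 6: window 'dcc' -> no
  Pos 7: window 'ccd' -> no
  Pos 8: window 'cdb' -> no
  Pos 9: window 'dbd' -> no
  Pos 10: window 'bd' -> no
  Pos 11: window 'd' -> no
Total matches: 1

1


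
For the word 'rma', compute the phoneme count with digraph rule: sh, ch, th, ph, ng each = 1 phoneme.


Parsing 'rma' greedily, digraphs first:
  'r' -> consonant phoneme (phonemes so far: 1)
  'm' -> consonant phoneme (phonemes so far: 2)
  'a' -> vowel phoneme (phonemes so far: 3)
Total phonemes: 3

3


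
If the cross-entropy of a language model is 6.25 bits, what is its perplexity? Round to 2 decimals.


Perplexity formula: PP = 2^H
H = 6.25
PP = 2^6.25
Decompose: 2^6.25 = 2^6 * 2^0.25
2^6 = 64, 2^0.25 ~ 1.1892071
PP ~ 64 * 1.1892071 = 76.1092544
Rounded to 2 decimals: 76.11

76.11


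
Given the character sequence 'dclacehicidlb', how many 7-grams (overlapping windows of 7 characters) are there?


String 'dclacehicidlb' has length L = 13.
Number of overlapping n-grams = L - n + 1
Substituting: 13 - 7 + 1 = 7

7


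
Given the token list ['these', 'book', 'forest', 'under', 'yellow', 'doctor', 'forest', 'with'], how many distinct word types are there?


Listing all tokens and tracking unique types:
  Token 1: 'these' -> NEW (unique so far: 1)
  Token 2: 'book' -> NEW (unique so far: 2)
  Token 3: 'forest' -> NEW (unique so far: 3)
  Token 4: 'under' -> NEW (unique so far: 4)
  Token 5: 'yellow' -> NEW (unique so far: 5)
  Token 6: 'doctor' -> NEW (unique so far: 6)
  Token 7: 'forest' -> duplicate (unique so far: 6)
  Token 8: 'with' -> NEW (unique so far: 7)
Unique types: ('book', 'doctor', 'forest', 'these', 'under', 'with', 'yellow')
Vocabulary size: 7

7


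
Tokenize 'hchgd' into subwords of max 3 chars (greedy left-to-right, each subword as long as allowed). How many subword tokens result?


'hchgd' has 5 characters.
Chunking with max size 3:
  Chunk 1: 'hch' (positions 0-2)
  Chunk 2: 'gd' (positions 3-4)
Total chunks: ceil(5 / 3) = 2

2


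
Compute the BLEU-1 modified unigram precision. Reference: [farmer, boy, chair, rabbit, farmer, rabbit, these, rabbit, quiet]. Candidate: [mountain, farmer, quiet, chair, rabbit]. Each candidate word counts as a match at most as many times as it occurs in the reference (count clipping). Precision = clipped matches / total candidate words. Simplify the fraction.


Reference word counts: {'boy': 1, 'chair': 1, 'farmer': 2, 'quiet': 1, 'rabbit': 3, 'these': 1}
Checking each candidate word (with clipping):
  'mountain' -> not in reference -> no match (matches: 0)
  'farmer' -> in reference (ref count 2, used 1/2) -> match (matches: 1)
  'quiet' -> in reference (ref count 1, used 1/1) -> match (matches: 2)
  'chair' -> in reference (ref count 1, used 1/1) -> match (matches: 3)
  'rabbit' -> in reference (ref count 3, used 1/3) -> match (matches: 4)
Clipped matches: 4, Candidate length: 5
Precision = 4/5

4/5


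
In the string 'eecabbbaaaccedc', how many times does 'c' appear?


Scanning 'eecabbbaaaccedc' for 'c':
  Position 2: 'c' -> MATCH (count: 1)
  Position 10: 'c' -> MATCH (count: 2)
  Position 11: 'c' -> MATCH (count: 3)
  Position 14: 'c' -> MATCH (count: 4)
Total occurrences of 'c': 4

4


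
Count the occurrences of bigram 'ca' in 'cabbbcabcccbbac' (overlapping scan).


Scanning 'cabbbcabcccbbac' for bigram 'ca':
  Position 0: 'ca' -> MATCH
  Position 1: 'ab' -> no
  Position 2: 'bb' -> no
  Position 3: 'bb' -> no
  Position 4: 'bc' -> no
  Position 5: 'ca' -> MATCH
  Position 6: 'ab' -> no
  Position 7: 'bc' -> no
  Position 8: 'cc' -> no
  Position 9: 'cc' -> no
  Position 10: 'cb' -> no
  Position 11: 'bb' -> no
  Position 12: 'ba' -> no
  Position 13: 'ac' -> no
Total matches: 2

2


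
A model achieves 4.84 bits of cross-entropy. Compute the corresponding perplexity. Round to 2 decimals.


Perplexity formula: PP = 2^H
H = 4.84
PP = 2^4.84
Decompose: 2^4.84 = 2^4 * 2^0.84
2^4 = 16, 2^0.84 ~ 1.7900501
PP ~ 16 * 1.7900501 = 28.6408016
Rounded to 2 decimals: 28.64

28.64


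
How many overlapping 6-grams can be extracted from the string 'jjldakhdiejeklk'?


String 'jjldakhdiejeklk' has length L = 15.
Number of overlapping n-grams = L - n + 1
Substituting: 15 - 6 + 1 = 10

10


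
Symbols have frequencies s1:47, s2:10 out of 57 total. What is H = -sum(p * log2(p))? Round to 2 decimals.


Computing entropy H = -sum(p_i * log2(p_i)):
  s1: p = 47/57 = 0.8246, -p*log2(p) = 0.2295
  s2: p = 10/57 = 0.1754, -p*log2(p) = 0.4405
H = sum of terms = 0.6700
Rounded to 2 decimals: 0.67

0.67


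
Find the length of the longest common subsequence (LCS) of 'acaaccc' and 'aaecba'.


DP table for LCS of 'acaaccc' and 'aaecba':
       a  a  e  c  b  a
    0  0  0  0  0  0  0
  a 0  1  1  1  1  1  1
  c 0  1  1  1  2  2  2
  a 0  1  2  2  2  2  3
  a 0  1  2  2  2  2  3
  c 0  1  2  2  3  3  3
  c 0  1  2  2  3  3  3
  c 0  1  2  2  3  3  3
LCS: 'aca'
LCS length = 3

3


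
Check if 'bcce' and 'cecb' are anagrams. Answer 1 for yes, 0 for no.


Sort characters of 'bcce': 'bcce'
Sort characters of 'cecb': 'bcce'
Sorted forms match -> they ARE anagrams
Result: 1

1


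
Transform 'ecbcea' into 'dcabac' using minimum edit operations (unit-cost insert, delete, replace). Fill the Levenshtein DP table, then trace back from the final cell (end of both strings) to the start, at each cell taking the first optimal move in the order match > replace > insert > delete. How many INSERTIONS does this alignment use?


Edit distance = 5. Backtracking from cell (6, 6) with preference match > replace > insert > delete,
then listing the resulting alignment 'ecbcea' -> 'dcabac' left to right:
  Step 1: replace e->d
  Step 2: keep 'c'
  Step 3: replace b->a
  Step 4: replace c->b
  Step 5: replace e->a
  Step 6: replace a->c
Total insertions: 0

0


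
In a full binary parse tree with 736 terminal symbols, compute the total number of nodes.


Leaf nodes (terminals): 736
Internal nodes = n - 1 = 736 - 1 = 735
Total = leaves + internal = 736 + 735 = 1471

1471


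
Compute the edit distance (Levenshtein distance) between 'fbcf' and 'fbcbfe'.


Building DP table for s1='fbcf' (len 4) and s2='fbcbfe' (len 6):
       f  b  c  b  f  e
    0  1  2  3  4  5  6
  f 1  0  1  2  3  4  5
  b 2  1  0  1  2  3  4
  c 3  2  1  0  1  2  3
  f 4  3  2  1  1  1  2
Edit distance = dp[4][6] = 2

2


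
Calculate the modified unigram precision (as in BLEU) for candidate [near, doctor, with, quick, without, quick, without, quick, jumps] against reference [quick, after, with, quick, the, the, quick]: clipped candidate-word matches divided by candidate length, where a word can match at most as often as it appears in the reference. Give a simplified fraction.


Reference word counts: {'after': 1, 'quick': 3, 'the': 2, 'with': 1}
Checking each candidate word (with clipping):
  'near' -> not in reference -> no match (matches: 0)
  'doctor' -> not in reference -> no match (matches: 0)
  'with' -> in reference (ref count 1, used 1/1) -> match (matches: 1)
  'quick' -> in reference (ref count 3, used 1/3) -> match (matches: 2)
  'without' -> not in reference -> no match (matches: 2)
  'quick' -> in reference (ref count 3, used 2/3) -> match (matches: 3)
  'without' -> not in reference -> no match (matches: 3)
  'quick' -> in reference (ref count 3, used 3/3) -> match (matches: 4)
  'jumps' -> not in reference -> no match (matches: 4)
Clipped matches: 4, Candidate length: 9
Precision = 4/9

4/9


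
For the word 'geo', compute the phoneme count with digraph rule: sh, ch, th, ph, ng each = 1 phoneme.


Parsing 'geo' greedily, digraphs first:
  'g' -> consonant phoneme (phonemes so far: 1)
  'e' -> vowel phoneme (phonemes so far: 2)
  'o' -> vowel phoneme (phonemes so far: 3)
Total phonemes: 3

3


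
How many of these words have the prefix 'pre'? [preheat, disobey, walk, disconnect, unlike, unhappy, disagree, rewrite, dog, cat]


Checking each word for prefix 'pre':
  'preheat' -> YES, starts with 'pre' (count: 1)
  'disobey' -> no (count: 1)
  'walk' -> no (count: 1)
  'disconnect' -> no (count: 1)
  'unlike' -> no (count: 1)
  'unhappy' -> no (count: 1)
  'disagree' -> no (count: 1)
  'rewrite' -> no (count: 1)
  'dog' -> no (count: 1)
  'cat' -> no (count: 1)
Total with prefix 'pre': 1

1


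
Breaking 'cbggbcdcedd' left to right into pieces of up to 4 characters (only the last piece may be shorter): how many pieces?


'cbggbcdcedd' has 11 characters.
Chunking with max size 4:
  Chunk 1: 'cbgg' (positions 0-3)
  Chunk 2: 'bcdc' (positions 4-7)
  Chunk 3: 'edd' (positions 8-10)
Total chunks: ceil(11 / 4) = 3

3


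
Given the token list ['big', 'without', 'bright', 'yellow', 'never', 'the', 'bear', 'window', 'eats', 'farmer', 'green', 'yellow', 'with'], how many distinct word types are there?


Listing all tokens and tracking unique types:
  Token 1: 'big' -> NEW (unique so far: 1)
  Token 2: 'without' -> NEW (unique so far: 2)
  Token 3: 'bright' -> NEW (unique so far: 3)
  Token 4: 'yellow' -> NEW (unique so far: 4)
  Token 5: 'never' -> NEW (unique so far: 5)
  Token 6: 'the' -> NEW (unique so far: 6)
  Token 7: 'bear' -> NEW (unique so far: 7)
  Token 8: 'window' -> NEW (unique so far: 8)
  Token 9: 'eats' -> NEW (unique so far: 9)
  Token 10: 'farmer' -> NEW (unique so far: 10)
  Token 11: 'green' -> NEW (unique so far: 11)
  Token 12: 'yellow' -> duplicate (unique so far: 11)
  Token 13: 'with' -> NEW (unique so far: 12)
Unique types: ('bear', 'big', 'bright', 'eats', 'farmer', 'green', 'never', 'the', 'window', 'with', 'without', 'yellow')
Vocabulary size: 12

12


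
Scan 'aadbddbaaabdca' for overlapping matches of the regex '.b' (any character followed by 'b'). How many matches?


Pattern: .b means any character followed by 'b'.
Scanning 'aadbddbaaabdca' position-by-position:
  Pos 0: window 'aa' -> no
  Pos 1: window 'ad' -> no
  Pos 2: window 'db' -> MATCH
  Pos 3: window 'bd' -> no
  Pos 4: window 'dd' -> no
  Pos 5: window 'db' -> MATCH
  Pos 6: window 'ba' -> no
  Pos 7: window 'aa' -> no
  Pos 8: window 'aa' -> no
  Pos 9: window 'ab' -> MATCH
  Pos 10: window 'bd' -> no
  Pos 11: window 'dc' -> no
  Pos 12: window 'ca' -> no
  Pos 13: window 'a' -> no
Total matches: 3

3


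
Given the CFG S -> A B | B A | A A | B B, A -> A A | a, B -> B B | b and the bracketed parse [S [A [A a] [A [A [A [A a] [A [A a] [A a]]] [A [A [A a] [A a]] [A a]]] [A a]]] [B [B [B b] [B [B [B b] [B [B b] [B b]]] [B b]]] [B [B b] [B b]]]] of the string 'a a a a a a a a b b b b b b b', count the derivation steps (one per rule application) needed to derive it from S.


Every bracketed nonterminal node [X ...] in the tree is produced by exactly one rule application.
Reading the tree off as a leftmost derivation:
  Step 1: S  =>  A B   (applied S -> A B)
  Step 2: A B  =>  A A B   (applied A -> A A)
  Step 3: A A B  =>  a A B   (applied A -> a)
  Step 4: a A B  =>  a A A B   (applied A -> A A)
  Step 5: a A A B  =>  a A A A B   (applied A -> A A)
  Step 6: a A A A B  =>  a A A A A B   (applied A -> A A)
  Step 7: a A A A A B  =>  a a A A A B   (applied A -> a)
  Step 8: a a A A A B  =>  a a A A A A B   (applied A -> A A)
  Step 9: a a A A A A B  =>  a a a A A A B   (applied A -> a)
  Step 10: a a a A A A B  =>  a a a a A A B   (applied A -> a)
  Step 11: a a a a A A B  =>  a a a a A A A B   (applied A -> A A)
  Step 12: a a a a A A A B  =>  a a a a A A A A B   (applied A -> A A)
  Step 13: a a a a A A A A B  =>  a a a a a A A A B   (applied A -> a)
  Step 14: a a a a a A A A B  =>  a a a a a a A A B   (applied A -> a)
  Step 15: a a a a a a A A B  =>  a a a a a a a A B   (applied A -> a)
  Step 16: a a a a a a a A B  =>  a a a a a a a a B   (applied A -> a)
  Step 17: a a a a a a a a B  =>  a a a a a a a a B B   (applied B -> B B)
  Step 18: a a a a a a a a B B  =>  a a a a a a a a B B B   (applied B -> B B)
  Step 19: a a a a a a a a B B B  =>  a a a a a a a a b B B   (applied B -> b)
  Step 20: a a a a a a a a b B B  =>  a a a a a a a a b B B B   (applied B -> B B)
  Step 21: a a a a a a a a b B B B  =>  a a a a a a a a b B B B B   (applied B -> B B)
  Step 22: a a a a a a a a b B B B B  =>  a a a a a a a a b b B B B   (applied B -> b)
  Step 23: a a a a a a a a b b B B B  =>  a a a a a a a a b b B B B B   (applied B -> B B)
  Step 24: a a a a a a a a b b B B B B  =>  a a a a a a a a b b b B B B   (applied B -> b)
  Step 25: a a a a a a a a b b b B B B  =>  a a a a a a a a b b b b B B   (applied B -> b)
  Step 26: a a a a a a a a b b b b B B  =>  a a a a a a a a b b b b b B   (applied B -> b)
  Step 27: a a a a a a a a b b b b b B  =>  a a a a a a a a b b b b b B B   (applied B -> B B)
  Step 28: a a a a a a a a b b b b b B B  =>  a a a a a a a a b b b b b b B   (applied B -> b)
  Step 29: a a a a a a a a b b b b b b B  =>  a a a a a a a a b b b b b b b   (applied B -> b)
Final yield: a a a a a a a a b b b b b b b
Total rewrite steps: 29

29
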